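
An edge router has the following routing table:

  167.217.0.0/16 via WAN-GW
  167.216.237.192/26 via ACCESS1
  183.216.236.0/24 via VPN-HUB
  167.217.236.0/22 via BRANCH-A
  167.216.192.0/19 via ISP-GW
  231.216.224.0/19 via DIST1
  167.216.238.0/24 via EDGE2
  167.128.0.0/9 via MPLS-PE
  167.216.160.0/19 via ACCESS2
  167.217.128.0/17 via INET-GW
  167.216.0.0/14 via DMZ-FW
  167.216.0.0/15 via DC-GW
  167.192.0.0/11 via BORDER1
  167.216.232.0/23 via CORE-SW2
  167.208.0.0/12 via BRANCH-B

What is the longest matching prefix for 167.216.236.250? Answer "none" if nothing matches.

167.216.0.0/15

Entries matching 167.216.236.250:
  167.128.0.0/9 (167.128.0.0 - 167.255.255.255)
  167.192.0.0/11 (167.192.0.0 - 167.223.255.255)
  167.208.0.0/12 (167.208.0.0 - 167.223.255.255)
  167.216.0.0/14 (167.216.0.0 - 167.219.255.255)
  167.216.0.0/15 (167.216.0.0 - 167.217.255.255)
Most specific is 167.216.0.0/15.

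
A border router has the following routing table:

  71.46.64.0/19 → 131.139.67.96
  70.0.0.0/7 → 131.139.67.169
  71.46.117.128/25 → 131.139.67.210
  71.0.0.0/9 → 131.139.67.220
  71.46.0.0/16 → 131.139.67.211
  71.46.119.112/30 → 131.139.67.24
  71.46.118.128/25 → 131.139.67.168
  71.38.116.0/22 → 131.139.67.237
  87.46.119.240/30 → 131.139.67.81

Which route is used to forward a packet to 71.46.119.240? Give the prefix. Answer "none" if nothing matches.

71.46.0.0/16

Entries matching 71.46.119.240:
  70.0.0.0/7 (70.0.0.0 - 71.255.255.255)
  71.0.0.0/9 (71.0.0.0 - 71.127.255.255)
  71.46.0.0/16 (71.46.0.0 - 71.46.255.255)
Most specific is 71.46.0.0/16.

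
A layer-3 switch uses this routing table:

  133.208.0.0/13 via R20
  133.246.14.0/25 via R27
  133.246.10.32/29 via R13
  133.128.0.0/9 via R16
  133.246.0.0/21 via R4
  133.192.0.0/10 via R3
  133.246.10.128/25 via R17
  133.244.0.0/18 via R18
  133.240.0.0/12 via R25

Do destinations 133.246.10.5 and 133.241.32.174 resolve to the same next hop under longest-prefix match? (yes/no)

133.246.10.5: longest match 133.240.0.0/12 -> R25
133.241.32.174: longest match 133.240.0.0/12 -> R25

yes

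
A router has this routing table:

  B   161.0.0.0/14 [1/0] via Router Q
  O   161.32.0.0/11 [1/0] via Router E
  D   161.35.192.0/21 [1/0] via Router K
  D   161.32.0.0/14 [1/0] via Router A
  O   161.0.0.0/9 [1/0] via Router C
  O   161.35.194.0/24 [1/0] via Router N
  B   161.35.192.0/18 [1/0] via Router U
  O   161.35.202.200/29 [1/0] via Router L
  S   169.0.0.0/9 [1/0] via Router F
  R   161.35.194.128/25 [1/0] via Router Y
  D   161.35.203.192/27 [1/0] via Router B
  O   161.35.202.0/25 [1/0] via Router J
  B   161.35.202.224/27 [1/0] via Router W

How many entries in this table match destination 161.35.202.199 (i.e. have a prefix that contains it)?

4

Prefixes containing 161.35.202.199:
  161.0.0.0/9 (161.0.0.0 - 161.127.255.255)
  161.32.0.0/11 (161.32.0.0 - 161.63.255.255)
  161.32.0.0/14 (161.32.0.0 - 161.35.255.255)
  161.35.192.0/18 (161.35.192.0 - 161.35.255.255)
Total matching entries: 4.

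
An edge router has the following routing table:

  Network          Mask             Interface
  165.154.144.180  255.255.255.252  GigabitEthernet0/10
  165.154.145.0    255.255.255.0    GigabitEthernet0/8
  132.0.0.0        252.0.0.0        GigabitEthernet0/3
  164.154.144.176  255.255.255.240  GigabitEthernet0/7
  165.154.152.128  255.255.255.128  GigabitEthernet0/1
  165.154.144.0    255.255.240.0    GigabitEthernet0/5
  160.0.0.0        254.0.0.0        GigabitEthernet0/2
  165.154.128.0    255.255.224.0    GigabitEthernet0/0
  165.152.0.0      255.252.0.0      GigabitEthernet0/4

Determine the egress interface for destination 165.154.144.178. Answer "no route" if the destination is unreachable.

Routes whose prefix contains 165.154.144.178:
  165.152.0.0/14 (165.152.0.0 - 165.155.255.255) -> GigabitEthernet0/4
  165.154.128.0/19 (165.154.128.0 - 165.154.159.255) -> GigabitEthernet0/0
  165.154.144.0/20 (165.154.144.0 - 165.154.159.255) -> GigabitEthernet0/5
More-specific entries that do NOT match:
  165.154.144.180/30 (165.154.144.180 - 165.154.144.183) does not contain 165.154.144.178
  164.154.144.176/28 (164.154.144.176 - 164.154.144.191) does not contain 165.154.144.178
  165.154.152.128/25 (165.154.152.128 - 165.154.152.255) does not contain 165.154.144.178
  165.154.145.0/24 (165.154.145.0 - 165.154.145.255) does not contain 165.154.144.178
Longest matching prefix is /20 -> interface GigabitEthernet0/5.

GigabitEthernet0/5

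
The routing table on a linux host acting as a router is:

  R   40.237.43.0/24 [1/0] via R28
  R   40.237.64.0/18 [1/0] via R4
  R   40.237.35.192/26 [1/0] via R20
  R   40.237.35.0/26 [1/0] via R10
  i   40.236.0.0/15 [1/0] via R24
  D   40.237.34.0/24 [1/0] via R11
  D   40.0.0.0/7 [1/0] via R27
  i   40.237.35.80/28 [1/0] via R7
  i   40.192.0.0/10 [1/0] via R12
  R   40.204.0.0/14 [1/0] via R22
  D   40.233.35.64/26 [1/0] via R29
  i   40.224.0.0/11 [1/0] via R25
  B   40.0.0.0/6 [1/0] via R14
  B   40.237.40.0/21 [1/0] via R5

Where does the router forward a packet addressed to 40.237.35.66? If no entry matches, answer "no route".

Routes whose prefix contains 40.237.35.66:
  40.0.0.0/6 (40.0.0.0 - 43.255.255.255) -> R14
  40.0.0.0/7 (40.0.0.0 - 41.255.255.255) -> R27
  40.192.0.0/10 (40.192.0.0 - 40.255.255.255) -> R12
  40.224.0.0/11 (40.224.0.0 - 40.255.255.255) -> R25
  40.236.0.0/15 (40.236.0.0 - 40.237.255.255) -> R24
More-specific entries that do NOT match:
  40.237.35.80/28 (40.237.35.80 - 40.237.35.95) does not contain 40.237.35.66
  40.237.35.192/26 (40.237.35.192 - 40.237.35.255) does not contain 40.237.35.66
  40.237.35.0/26 (40.237.35.0 - 40.237.35.63) does not contain 40.237.35.66
  40.233.35.64/26 (40.233.35.64 - 40.233.35.127) does not contain 40.237.35.66
  40.237.43.0/24 (40.237.43.0 - 40.237.43.255) does not contain 40.237.35.66
  40.237.34.0/24 (40.237.34.0 - 40.237.34.255) does not contain 40.237.35.66
  40.237.40.0/21 (40.237.40.0 - 40.237.47.255) does not contain 40.237.35.66
  40.237.64.0/18 (40.237.64.0 - 40.237.127.255) does not contain 40.237.35.66
Longest matching prefix is /15 -> next hop R24.

R24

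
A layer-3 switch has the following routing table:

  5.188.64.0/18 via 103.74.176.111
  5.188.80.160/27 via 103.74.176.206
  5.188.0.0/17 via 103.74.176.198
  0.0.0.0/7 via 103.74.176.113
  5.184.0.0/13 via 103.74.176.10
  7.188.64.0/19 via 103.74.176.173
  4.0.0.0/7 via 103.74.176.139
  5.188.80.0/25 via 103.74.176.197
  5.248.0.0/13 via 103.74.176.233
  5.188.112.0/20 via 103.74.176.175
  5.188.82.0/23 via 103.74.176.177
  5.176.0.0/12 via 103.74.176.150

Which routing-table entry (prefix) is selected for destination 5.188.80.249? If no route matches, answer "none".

Entries matching 5.188.80.249:
  4.0.0.0/7 (4.0.0.0 - 5.255.255.255)
  5.176.0.0/12 (5.176.0.0 - 5.191.255.255)
  5.184.0.0/13 (5.184.0.0 - 5.191.255.255)
  5.188.0.0/17 (5.188.0.0 - 5.188.127.255)
  5.188.64.0/18 (5.188.64.0 - 5.188.127.255)
Most specific is 5.188.64.0/18.

5.188.64.0/18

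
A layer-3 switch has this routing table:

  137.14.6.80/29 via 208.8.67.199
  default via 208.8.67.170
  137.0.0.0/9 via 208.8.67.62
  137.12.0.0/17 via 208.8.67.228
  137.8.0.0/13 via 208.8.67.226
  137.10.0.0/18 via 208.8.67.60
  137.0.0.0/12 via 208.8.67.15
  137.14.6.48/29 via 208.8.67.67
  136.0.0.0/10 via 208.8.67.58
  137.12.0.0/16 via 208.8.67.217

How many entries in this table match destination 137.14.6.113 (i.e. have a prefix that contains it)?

4

Prefixes containing 137.14.6.113:
  0.0.0.0/0 (default, matches everything)
  137.0.0.0/9 (137.0.0.0 - 137.127.255.255)
  137.0.0.0/12 (137.0.0.0 - 137.15.255.255)
  137.8.0.0/13 (137.8.0.0 - 137.15.255.255)
Total matching entries: 4.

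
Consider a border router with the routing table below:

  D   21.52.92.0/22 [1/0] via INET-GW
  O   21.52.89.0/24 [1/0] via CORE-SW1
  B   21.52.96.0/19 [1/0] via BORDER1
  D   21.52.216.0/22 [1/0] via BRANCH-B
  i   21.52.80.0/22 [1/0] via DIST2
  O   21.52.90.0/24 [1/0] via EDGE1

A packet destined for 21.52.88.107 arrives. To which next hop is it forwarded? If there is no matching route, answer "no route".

no route

No entry's prefix contains 21.52.88.107; there is no default route.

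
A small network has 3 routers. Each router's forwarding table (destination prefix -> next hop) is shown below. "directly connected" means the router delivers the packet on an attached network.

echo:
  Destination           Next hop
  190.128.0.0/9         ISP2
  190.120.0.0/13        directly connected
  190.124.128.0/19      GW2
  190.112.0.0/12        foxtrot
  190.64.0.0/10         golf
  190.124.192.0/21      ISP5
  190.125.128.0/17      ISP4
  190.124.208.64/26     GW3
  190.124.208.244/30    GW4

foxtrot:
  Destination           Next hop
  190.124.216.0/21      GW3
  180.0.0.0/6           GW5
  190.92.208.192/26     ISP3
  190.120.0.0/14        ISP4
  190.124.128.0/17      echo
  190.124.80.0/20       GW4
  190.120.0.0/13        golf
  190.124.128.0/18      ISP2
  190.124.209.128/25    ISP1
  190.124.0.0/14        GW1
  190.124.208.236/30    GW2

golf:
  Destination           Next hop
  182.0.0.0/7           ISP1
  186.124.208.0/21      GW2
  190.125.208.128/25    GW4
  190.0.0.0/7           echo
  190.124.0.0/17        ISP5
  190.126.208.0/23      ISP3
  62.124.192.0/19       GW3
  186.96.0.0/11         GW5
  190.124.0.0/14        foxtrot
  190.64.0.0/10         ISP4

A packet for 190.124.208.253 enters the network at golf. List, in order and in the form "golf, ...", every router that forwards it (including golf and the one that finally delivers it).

At golf: longest match for 190.124.208.253 is 190.124.0.0/14 -> foxtrot
At foxtrot: longest match for 190.124.208.253 is 190.124.128.0/17 -> echo
At echo: longest match for 190.124.208.253 is 190.120.0.0/13 -> directly connected

golf, foxtrot, echo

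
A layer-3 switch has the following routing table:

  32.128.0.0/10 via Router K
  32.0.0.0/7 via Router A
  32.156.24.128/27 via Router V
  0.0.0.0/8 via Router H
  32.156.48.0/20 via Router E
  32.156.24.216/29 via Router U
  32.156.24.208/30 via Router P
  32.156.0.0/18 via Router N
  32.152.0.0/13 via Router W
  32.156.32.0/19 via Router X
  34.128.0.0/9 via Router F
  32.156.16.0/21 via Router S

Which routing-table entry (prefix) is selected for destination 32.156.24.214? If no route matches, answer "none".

Entries matching 32.156.24.214:
  32.0.0.0/7 (32.0.0.0 - 33.255.255.255)
  32.128.0.0/10 (32.128.0.0 - 32.191.255.255)
  32.152.0.0/13 (32.152.0.0 - 32.159.255.255)
  32.156.0.0/18 (32.156.0.0 - 32.156.63.255)
Most specific is 32.156.0.0/18.

32.156.0.0/18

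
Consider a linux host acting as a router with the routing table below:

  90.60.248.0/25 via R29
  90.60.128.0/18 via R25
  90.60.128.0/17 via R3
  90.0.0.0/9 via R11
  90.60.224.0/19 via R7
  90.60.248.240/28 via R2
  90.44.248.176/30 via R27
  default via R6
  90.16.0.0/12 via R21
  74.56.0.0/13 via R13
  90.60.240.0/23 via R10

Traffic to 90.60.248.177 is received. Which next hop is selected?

R7

Routes whose prefix contains 90.60.248.177:
  0.0.0.0/0 (default, matches everything) -> R6
  90.0.0.0/9 (90.0.0.0 - 90.127.255.255) -> R11
  90.60.128.0/17 (90.60.128.0 - 90.60.255.255) -> R3
  90.60.224.0/19 (90.60.224.0 - 90.60.255.255) -> R7
More-specific entries that do NOT match:
  90.44.248.176/30 (90.44.248.176 - 90.44.248.179) does not contain 90.60.248.177
  90.60.248.240/28 (90.60.248.240 - 90.60.248.255) does not contain 90.60.248.177
  90.60.248.0/25 (90.60.248.0 - 90.60.248.127) does not contain 90.60.248.177
  90.60.240.0/23 (90.60.240.0 - 90.60.241.255) does not contain 90.60.248.177
Longest matching prefix is /19 -> next hop R7.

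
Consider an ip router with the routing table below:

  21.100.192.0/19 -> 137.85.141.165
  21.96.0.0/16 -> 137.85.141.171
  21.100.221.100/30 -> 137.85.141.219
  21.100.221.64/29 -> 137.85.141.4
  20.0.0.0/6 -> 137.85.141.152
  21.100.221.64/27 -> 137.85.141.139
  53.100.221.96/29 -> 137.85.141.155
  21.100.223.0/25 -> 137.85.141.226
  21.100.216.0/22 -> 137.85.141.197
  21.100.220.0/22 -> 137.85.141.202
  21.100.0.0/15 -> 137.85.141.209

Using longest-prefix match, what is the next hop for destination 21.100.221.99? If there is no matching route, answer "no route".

Routes whose prefix contains 21.100.221.99:
  20.0.0.0/6 (20.0.0.0 - 23.255.255.255) -> 137.85.141.152
  21.100.0.0/15 (21.100.0.0 - 21.101.255.255) -> 137.85.141.209
  21.100.192.0/19 (21.100.192.0 - 21.100.223.255) -> 137.85.141.165
  21.100.220.0/22 (21.100.220.0 - 21.100.223.255) -> 137.85.141.202
More-specific entries that do NOT match:
  21.100.221.100/30 (21.100.221.100 - 21.100.221.103) does not contain 21.100.221.99
  21.100.221.64/29 (21.100.221.64 - 21.100.221.71) does not contain 21.100.221.99
  53.100.221.96/29 (53.100.221.96 - 53.100.221.103) does not contain 21.100.221.99
  21.100.221.64/27 (21.100.221.64 - 21.100.221.95) does not contain 21.100.221.99
  21.100.223.0/25 (21.100.223.0 - 21.100.223.127) does not contain 21.100.221.99
Longest matching prefix is /22 -> next hop 137.85.141.202.

137.85.141.202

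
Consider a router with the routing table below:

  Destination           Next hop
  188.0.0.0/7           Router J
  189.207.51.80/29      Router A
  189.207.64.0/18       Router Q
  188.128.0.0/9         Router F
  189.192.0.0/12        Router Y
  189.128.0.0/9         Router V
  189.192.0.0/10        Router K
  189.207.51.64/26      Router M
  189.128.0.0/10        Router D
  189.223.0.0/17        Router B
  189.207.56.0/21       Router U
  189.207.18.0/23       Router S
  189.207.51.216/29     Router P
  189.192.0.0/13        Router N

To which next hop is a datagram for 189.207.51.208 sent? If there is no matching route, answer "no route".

Routes whose prefix contains 189.207.51.208:
  188.0.0.0/7 (188.0.0.0 - 189.255.255.255) -> Router J
  189.128.0.0/9 (189.128.0.0 - 189.255.255.255) -> Router V
  189.192.0.0/10 (189.192.0.0 - 189.255.255.255) -> Router K
  189.192.0.0/12 (189.192.0.0 - 189.207.255.255) -> Router Y
More-specific entries that do NOT match:
  189.207.51.80/29 (189.207.51.80 - 189.207.51.87) does not contain 189.207.51.208
  189.207.51.216/29 (189.207.51.216 - 189.207.51.223) does not contain 189.207.51.208
  189.207.51.64/26 (189.207.51.64 - 189.207.51.127) does not contain 189.207.51.208
  189.207.18.0/23 (189.207.18.0 - 189.207.19.255) does not contain 189.207.51.208
  189.207.56.0/21 (189.207.56.0 - 189.207.63.255) does not contain 189.207.51.208
  189.207.64.0/18 (189.207.64.0 - 189.207.127.255) does not contain 189.207.51.208
  189.223.0.0/17 (189.223.0.0 - 189.223.127.255) does not contain 189.207.51.208
  189.192.0.0/13 (189.192.0.0 - 189.199.255.255) does not contain 189.207.51.208
Longest matching prefix is /12 -> next hop Router Y.

Router Y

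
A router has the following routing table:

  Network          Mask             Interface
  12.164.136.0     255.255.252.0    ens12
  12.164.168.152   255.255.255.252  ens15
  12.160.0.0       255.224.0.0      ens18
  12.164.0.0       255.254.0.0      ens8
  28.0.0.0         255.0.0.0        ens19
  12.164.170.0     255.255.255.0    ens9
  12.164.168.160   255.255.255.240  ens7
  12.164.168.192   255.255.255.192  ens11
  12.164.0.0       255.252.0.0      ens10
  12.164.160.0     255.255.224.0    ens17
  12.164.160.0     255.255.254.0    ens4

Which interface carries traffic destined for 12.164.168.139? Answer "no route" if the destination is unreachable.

ens17

Routes whose prefix contains 12.164.168.139:
  12.160.0.0/11 (12.160.0.0 - 12.191.255.255) -> ens18
  12.164.0.0/14 (12.164.0.0 - 12.167.255.255) -> ens10
  12.164.0.0/15 (12.164.0.0 - 12.165.255.255) -> ens8
  12.164.160.0/19 (12.164.160.0 - 12.164.191.255) -> ens17
More-specific entries that do NOT match:
  12.164.168.152/30 (12.164.168.152 - 12.164.168.155) does not contain 12.164.168.139
  12.164.168.160/28 (12.164.168.160 - 12.164.168.175) does not contain 12.164.168.139
  12.164.168.192/26 (12.164.168.192 - 12.164.168.255) does not contain 12.164.168.139
  12.164.170.0/24 (12.164.170.0 - 12.164.170.255) does not contain 12.164.168.139
  12.164.160.0/23 (12.164.160.0 - 12.164.161.255) does not contain 12.164.168.139
  12.164.136.0/22 (12.164.136.0 - 12.164.139.255) does not contain 12.164.168.139
Longest matching prefix is /19 -> interface ens17.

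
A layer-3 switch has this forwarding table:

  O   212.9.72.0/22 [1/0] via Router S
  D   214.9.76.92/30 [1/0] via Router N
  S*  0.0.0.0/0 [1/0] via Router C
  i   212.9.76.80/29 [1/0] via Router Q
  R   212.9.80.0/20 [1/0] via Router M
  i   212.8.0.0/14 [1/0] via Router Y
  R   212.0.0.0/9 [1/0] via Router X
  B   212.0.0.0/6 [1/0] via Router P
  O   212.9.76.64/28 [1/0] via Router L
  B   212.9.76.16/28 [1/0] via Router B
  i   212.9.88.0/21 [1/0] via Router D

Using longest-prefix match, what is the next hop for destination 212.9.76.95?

Routes whose prefix contains 212.9.76.95:
  0.0.0.0/0 (default, matches everything) -> Router C
  212.0.0.0/6 (212.0.0.0 - 215.255.255.255) -> Router P
  212.0.0.0/9 (212.0.0.0 - 212.127.255.255) -> Router X
  212.8.0.0/14 (212.8.0.0 - 212.11.255.255) -> Router Y
More-specific entries that do NOT match:
  214.9.76.92/30 (214.9.76.92 - 214.9.76.95) does not contain 212.9.76.95
  212.9.76.80/29 (212.9.76.80 - 212.9.76.87) does not contain 212.9.76.95
  212.9.76.64/28 (212.9.76.64 - 212.9.76.79) does not contain 212.9.76.95
  212.9.76.16/28 (212.9.76.16 - 212.9.76.31) does not contain 212.9.76.95
  212.9.72.0/22 (212.9.72.0 - 212.9.75.255) does not contain 212.9.76.95
  212.9.88.0/21 (212.9.88.0 - 212.9.95.255) does not contain 212.9.76.95
  212.9.80.0/20 (212.9.80.0 - 212.9.95.255) does not contain 212.9.76.95
Longest matching prefix is /14 -> next hop Router Y.

Router Y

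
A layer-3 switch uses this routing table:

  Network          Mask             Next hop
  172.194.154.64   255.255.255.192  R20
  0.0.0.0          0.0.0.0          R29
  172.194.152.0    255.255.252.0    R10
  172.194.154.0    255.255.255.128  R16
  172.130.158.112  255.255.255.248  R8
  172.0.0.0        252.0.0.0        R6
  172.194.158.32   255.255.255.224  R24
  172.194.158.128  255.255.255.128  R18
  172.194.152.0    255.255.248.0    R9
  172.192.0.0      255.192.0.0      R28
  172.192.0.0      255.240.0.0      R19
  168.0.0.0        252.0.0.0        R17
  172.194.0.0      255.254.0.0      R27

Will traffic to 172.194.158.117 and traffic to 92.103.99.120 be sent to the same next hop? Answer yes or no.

172.194.158.117: longest match 172.194.152.0/21 -> R9
92.103.99.120: longest match 0.0.0.0/0 -> R29

no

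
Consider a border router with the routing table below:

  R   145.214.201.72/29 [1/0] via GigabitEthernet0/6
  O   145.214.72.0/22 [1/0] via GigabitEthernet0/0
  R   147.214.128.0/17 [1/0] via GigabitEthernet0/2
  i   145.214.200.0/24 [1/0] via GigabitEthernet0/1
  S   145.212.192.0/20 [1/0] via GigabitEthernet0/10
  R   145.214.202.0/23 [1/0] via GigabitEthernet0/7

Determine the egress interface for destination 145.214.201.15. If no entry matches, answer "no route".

No entry's prefix contains 145.214.201.15; there is no default route.

no route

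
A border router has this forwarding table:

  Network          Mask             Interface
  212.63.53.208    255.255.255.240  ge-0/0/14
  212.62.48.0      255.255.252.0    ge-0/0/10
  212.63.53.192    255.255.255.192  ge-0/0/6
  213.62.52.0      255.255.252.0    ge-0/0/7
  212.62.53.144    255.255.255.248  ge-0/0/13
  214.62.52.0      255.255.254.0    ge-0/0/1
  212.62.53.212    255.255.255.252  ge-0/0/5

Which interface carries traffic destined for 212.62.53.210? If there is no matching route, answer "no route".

no route

No entry's prefix contains 212.62.53.210; there is no default route.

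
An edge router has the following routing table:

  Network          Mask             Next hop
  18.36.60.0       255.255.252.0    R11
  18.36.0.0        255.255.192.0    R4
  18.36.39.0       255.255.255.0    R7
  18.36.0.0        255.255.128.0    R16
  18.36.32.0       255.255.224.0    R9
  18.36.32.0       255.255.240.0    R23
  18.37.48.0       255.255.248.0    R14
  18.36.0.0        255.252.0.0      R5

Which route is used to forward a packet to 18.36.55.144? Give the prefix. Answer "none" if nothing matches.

Entries matching 18.36.55.144:
  18.36.0.0/14 (18.36.0.0 - 18.39.255.255)
  18.36.0.0/17 (18.36.0.0 - 18.36.127.255)
  18.36.0.0/18 (18.36.0.0 - 18.36.63.255)
  18.36.32.0/19 (18.36.32.0 - 18.36.63.255)
Most specific is 18.36.32.0/19.

18.36.32.0/19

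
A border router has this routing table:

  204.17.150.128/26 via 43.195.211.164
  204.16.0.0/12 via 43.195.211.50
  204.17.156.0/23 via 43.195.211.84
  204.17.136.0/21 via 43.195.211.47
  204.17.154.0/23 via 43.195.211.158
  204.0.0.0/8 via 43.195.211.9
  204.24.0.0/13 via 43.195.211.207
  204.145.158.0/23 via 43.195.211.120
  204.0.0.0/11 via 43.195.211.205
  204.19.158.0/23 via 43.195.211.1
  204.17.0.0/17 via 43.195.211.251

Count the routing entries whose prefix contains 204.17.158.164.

Prefixes containing 204.17.158.164:
  204.0.0.0/8 (204.0.0.0 - 204.255.255.255)
  204.0.0.0/11 (204.0.0.0 - 204.31.255.255)
  204.16.0.0/12 (204.16.0.0 - 204.31.255.255)
Total matching entries: 3.

3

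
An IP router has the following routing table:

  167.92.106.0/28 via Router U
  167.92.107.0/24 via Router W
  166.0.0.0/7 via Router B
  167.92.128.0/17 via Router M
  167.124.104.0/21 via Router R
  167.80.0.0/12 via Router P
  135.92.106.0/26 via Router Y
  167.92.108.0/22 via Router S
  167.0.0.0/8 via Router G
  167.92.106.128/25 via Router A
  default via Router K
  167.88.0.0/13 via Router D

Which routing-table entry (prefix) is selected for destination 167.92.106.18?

167.88.0.0/13

Entries matching 167.92.106.18:
  0.0.0.0/0 (default, matches everything)
  166.0.0.0/7 (166.0.0.0 - 167.255.255.255)
  167.0.0.0/8 (167.0.0.0 - 167.255.255.255)
  167.80.0.0/12 (167.80.0.0 - 167.95.255.255)
  167.88.0.0/13 (167.88.0.0 - 167.95.255.255)
Most specific is 167.88.0.0/13.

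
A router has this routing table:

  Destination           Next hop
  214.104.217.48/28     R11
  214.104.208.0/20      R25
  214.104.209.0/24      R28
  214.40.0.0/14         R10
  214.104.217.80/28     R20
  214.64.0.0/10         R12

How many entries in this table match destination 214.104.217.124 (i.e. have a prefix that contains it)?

Prefixes containing 214.104.217.124:
  214.64.0.0/10 (214.64.0.0 - 214.127.255.255)
  214.104.208.0/20 (214.104.208.0 - 214.104.223.255)
Total matching entries: 2.

2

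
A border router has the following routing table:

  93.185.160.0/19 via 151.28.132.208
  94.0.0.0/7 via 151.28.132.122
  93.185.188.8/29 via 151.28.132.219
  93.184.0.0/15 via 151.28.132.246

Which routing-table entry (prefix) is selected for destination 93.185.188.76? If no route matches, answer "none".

93.185.160.0/19

Entries matching 93.185.188.76:
  93.184.0.0/15 (93.184.0.0 - 93.185.255.255)
  93.185.160.0/19 (93.185.160.0 - 93.185.191.255)
Most specific is 93.185.160.0/19.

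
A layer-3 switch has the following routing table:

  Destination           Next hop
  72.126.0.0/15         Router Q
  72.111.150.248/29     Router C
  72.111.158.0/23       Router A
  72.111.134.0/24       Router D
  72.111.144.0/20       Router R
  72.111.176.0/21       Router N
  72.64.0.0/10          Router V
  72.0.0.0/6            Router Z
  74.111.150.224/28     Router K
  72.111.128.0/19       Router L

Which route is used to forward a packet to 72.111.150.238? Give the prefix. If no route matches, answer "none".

Entries matching 72.111.150.238:
  72.0.0.0/6 (72.0.0.0 - 75.255.255.255)
  72.64.0.0/10 (72.64.0.0 - 72.127.255.255)
  72.111.128.0/19 (72.111.128.0 - 72.111.159.255)
  72.111.144.0/20 (72.111.144.0 - 72.111.159.255)
Most specific is 72.111.144.0/20.

72.111.144.0/20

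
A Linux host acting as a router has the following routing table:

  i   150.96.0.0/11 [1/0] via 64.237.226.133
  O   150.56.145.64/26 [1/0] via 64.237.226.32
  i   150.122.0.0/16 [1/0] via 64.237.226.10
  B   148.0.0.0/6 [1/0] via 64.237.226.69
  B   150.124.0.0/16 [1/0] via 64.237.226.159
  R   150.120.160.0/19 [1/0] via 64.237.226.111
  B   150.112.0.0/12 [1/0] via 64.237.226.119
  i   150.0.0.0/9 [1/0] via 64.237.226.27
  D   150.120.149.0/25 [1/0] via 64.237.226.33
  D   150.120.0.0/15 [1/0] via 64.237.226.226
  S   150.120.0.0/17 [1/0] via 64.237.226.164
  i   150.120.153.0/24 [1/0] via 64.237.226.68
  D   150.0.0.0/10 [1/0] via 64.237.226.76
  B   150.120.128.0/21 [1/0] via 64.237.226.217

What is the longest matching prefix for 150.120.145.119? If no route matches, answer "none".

Entries matching 150.120.145.119:
  148.0.0.0/6 (148.0.0.0 - 151.255.255.255)
  150.0.0.0/9 (150.0.0.0 - 150.127.255.255)
  150.96.0.0/11 (150.96.0.0 - 150.127.255.255)
  150.112.0.0/12 (150.112.0.0 - 150.127.255.255)
  150.120.0.0/15 (150.120.0.0 - 150.121.255.255)
Most specific is 150.120.0.0/15.

150.120.0.0/15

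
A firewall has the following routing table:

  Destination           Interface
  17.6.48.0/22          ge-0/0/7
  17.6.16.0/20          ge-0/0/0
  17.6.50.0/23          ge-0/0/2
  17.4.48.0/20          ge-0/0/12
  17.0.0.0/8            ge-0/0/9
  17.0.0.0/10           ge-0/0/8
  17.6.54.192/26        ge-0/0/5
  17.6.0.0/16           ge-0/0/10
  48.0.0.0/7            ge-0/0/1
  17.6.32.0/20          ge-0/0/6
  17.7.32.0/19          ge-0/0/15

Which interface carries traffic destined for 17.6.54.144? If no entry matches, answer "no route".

Routes whose prefix contains 17.6.54.144:
  17.0.0.0/8 (17.0.0.0 - 17.255.255.255) -> ge-0/0/9
  17.0.0.0/10 (17.0.0.0 - 17.63.255.255) -> ge-0/0/8
  17.6.0.0/16 (17.6.0.0 - 17.6.255.255) -> ge-0/0/10
More-specific entries that do NOT match:
  17.6.54.192/26 (17.6.54.192 - 17.6.54.255) does not contain 17.6.54.144
  17.6.50.0/23 (17.6.50.0 - 17.6.51.255) does not contain 17.6.54.144
  17.6.48.0/22 (17.6.48.0 - 17.6.51.255) does not contain 17.6.54.144
  17.6.16.0/20 (17.6.16.0 - 17.6.31.255) does not contain 17.6.54.144
  17.4.48.0/20 (17.4.48.0 - 17.4.63.255) does not contain 17.6.54.144
  17.6.32.0/20 (17.6.32.0 - 17.6.47.255) does not contain 17.6.54.144
  17.7.32.0/19 (17.7.32.0 - 17.7.63.255) does not contain 17.6.54.144
Longest matching prefix is /16 -> interface ge-0/0/10.

ge-0/0/10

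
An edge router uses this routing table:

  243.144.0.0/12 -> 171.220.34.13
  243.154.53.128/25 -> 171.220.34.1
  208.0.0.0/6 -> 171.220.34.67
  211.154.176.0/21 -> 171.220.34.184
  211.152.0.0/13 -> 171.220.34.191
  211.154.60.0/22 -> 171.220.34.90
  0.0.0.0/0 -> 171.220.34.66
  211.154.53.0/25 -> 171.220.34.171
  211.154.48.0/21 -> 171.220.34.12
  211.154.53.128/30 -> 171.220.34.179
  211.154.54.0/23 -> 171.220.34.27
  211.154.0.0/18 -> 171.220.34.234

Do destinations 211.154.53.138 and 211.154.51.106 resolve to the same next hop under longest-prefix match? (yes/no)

211.154.53.138: longest match 211.154.48.0/21 -> 171.220.34.12
211.154.51.106: longest match 211.154.48.0/21 -> 171.220.34.12

yes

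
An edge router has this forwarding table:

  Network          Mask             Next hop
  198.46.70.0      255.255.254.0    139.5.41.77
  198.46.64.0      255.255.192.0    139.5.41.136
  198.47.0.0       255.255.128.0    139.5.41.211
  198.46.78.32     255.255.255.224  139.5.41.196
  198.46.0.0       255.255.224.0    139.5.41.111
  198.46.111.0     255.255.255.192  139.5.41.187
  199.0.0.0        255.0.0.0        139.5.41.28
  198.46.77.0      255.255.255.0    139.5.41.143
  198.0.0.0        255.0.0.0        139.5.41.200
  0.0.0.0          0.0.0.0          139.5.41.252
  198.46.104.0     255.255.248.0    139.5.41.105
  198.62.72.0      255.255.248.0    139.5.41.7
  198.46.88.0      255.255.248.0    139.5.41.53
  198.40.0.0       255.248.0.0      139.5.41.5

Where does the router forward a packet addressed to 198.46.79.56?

139.5.41.136

Routes whose prefix contains 198.46.79.56:
  0.0.0.0/0 (default, matches everything) -> 139.5.41.252
  198.0.0.0/8 (198.0.0.0 - 198.255.255.255) -> 139.5.41.200
  198.40.0.0/13 (198.40.0.0 - 198.47.255.255) -> 139.5.41.5
  198.46.64.0/18 (198.46.64.0 - 198.46.127.255) -> 139.5.41.136
More-specific entries that do NOT match:
  198.46.78.32/27 (198.46.78.32 - 198.46.78.63) does not contain 198.46.79.56
  198.46.111.0/26 (198.46.111.0 - 198.46.111.63) does not contain 198.46.79.56
  198.46.77.0/24 (198.46.77.0 - 198.46.77.255) does not contain 198.46.79.56
  198.46.70.0/23 (198.46.70.0 - 198.46.71.255) does not contain 198.46.79.56
  198.46.104.0/21 (198.46.104.0 - 198.46.111.255) does not contain 198.46.79.56
  198.62.72.0/21 (198.62.72.0 - 198.62.79.255) does not contain 198.46.79.56
  198.46.88.0/21 (198.46.88.0 - 198.46.95.255) does not contain 198.46.79.56
  198.46.0.0/19 (198.46.0.0 - 198.46.31.255) does not contain 198.46.79.56
Longest matching prefix is /18 -> next hop 139.5.41.136.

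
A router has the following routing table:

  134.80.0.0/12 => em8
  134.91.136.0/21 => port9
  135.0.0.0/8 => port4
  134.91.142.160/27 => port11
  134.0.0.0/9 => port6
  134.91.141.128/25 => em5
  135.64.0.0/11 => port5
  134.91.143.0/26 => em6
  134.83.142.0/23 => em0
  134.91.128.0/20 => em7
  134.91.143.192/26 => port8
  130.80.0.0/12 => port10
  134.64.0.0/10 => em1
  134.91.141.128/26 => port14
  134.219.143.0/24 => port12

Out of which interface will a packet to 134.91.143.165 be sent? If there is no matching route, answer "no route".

port9

Routes whose prefix contains 134.91.143.165:
  134.0.0.0/9 (134.0.0.0 - 134.127.255.255) -> port6
  134.64.0.0/10 (134.64.0.0 - 134.127.255.255) -> em1
  134.80.0.0/12 (134.80.0.0 - 134.95.255.255) -> em8
  134.91.128.0/20 (134.91.128.0 - 134.91.143.255) -> em7
  134.91.136.0/21 (134.91.136.0 - 134.91.143.255) -> port9
More-specific entries that do NOT match:
  134.91.142.160/27 (134.91.142.160 - 134.91.142.191) does not contain 134.91.143.165
  134.91.143.0/26 (134.91.143.0 - 134.91.143.63) does not contain 134.91.143.165
  134.91.143.192/26 (134.91.143.192 - 134.91.143.255) does not contain 134.91.143.165
  134.91.141.128/26 (134.91.141.128 - 134.91.141.191) does not contain 134.91.143.165
  134.91.141.128/25 (134.91.141.128 - 134.91.141.255) does not contain 134.91.143.165
  134.219.143.0/24 (134.219.143.0 - 134.219.143.255) does not contain 134.91.143.165
  134.83.142.0/23 (134.83.142.0 - 134.83.143.255) does not contain 134.91.143.165
Longest matching prefix is /21 -> interface port9.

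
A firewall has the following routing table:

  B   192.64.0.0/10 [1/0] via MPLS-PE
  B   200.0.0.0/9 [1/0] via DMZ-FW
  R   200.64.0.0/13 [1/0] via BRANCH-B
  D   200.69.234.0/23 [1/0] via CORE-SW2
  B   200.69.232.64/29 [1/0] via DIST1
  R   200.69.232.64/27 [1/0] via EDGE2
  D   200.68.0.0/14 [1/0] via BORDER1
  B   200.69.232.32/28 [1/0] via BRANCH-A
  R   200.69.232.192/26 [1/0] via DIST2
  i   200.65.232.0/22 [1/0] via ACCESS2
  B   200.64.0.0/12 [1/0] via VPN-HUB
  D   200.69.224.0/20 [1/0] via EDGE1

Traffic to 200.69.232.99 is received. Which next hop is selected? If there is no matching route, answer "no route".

EDGE1

Routes whose prefix contains 200.69.232.99:
  200.0.0.0/9 (200.0.0.0 - 200.127.255.255) -> DMZ-FW
  200.64.0.0/12 (200.64.0.0 - 200.79.255.255) -> VPN-HUB
  200.64.0.0/13 (200.64.0.0 - 200.71.255.255) -> BRANCH-B
  200.68.0.0/14 (200.68.0.0 - 200.71.255.255) -> BORDER1
  200.69.224.0/20 (200.69.224.0 - 200.69.239.255) -> EDGE1
More-specific entries that do NOT match:
  200.69.232.64/29 (200.69.232.64 - 200.69.232.71) does not contain 200.69.232.99
  200.69.232.32/28 (200.69.232.32 - 200.69.232.47) does not contain 200.69.232.99
  200.69.232.64/27 (200.69.232.64 - 200.69.232.95) does not contain 200.69.232.99
  200.69.232.192/26 (200.69.232.192 - 200.69.232.255) does not contain 200.69.232.99
  200.69.234.0/23 (200.69.234.0 - 200.69.235.255) does not contain 200.69.232.99
  200.65.232.0/22 (200.65.232.0 - 200.65.235.255) does not contain 200.69.232.99
Longest matching prefix is /20 -> next hop EDGE1.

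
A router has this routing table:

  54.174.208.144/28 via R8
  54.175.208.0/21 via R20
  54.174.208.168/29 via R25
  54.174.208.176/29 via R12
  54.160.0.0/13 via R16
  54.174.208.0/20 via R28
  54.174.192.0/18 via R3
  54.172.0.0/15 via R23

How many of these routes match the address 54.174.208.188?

2

Prefixes containing 54.174.208.188:
  54.174.192.0/18 (54.174.192.0 - 54.174.255.255)
  54.174.208.0/20 (54.174.208.0 - 54.174.223.255)
Total matching entries: 2.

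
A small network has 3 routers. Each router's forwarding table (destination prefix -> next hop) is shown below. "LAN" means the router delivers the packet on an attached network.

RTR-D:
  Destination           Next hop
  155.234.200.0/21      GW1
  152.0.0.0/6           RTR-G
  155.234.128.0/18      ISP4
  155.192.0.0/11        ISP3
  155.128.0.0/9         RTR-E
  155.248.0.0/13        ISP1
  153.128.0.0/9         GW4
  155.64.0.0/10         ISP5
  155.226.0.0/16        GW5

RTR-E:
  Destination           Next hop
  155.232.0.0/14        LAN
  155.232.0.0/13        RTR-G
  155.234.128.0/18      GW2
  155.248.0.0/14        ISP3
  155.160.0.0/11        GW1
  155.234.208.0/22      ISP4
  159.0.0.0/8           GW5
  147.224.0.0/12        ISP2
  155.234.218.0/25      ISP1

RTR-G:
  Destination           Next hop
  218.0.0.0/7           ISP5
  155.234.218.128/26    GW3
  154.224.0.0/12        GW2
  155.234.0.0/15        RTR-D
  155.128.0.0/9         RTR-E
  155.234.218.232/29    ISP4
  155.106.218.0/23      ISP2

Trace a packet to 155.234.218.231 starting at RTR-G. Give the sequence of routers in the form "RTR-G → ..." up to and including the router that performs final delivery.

RTR-G → RTR-D → RTR-E

At RTR-G: longest match for 155.234.218.231 is 155.234.0.0/15 -> RTR-D
At RTR-D: longest match for 155.234.218.231 is 155.128.0.0/9 -> RTR-E
At RTR-E: longest match for 155.234.218.231 is 155.232.0.0/14 -> LAN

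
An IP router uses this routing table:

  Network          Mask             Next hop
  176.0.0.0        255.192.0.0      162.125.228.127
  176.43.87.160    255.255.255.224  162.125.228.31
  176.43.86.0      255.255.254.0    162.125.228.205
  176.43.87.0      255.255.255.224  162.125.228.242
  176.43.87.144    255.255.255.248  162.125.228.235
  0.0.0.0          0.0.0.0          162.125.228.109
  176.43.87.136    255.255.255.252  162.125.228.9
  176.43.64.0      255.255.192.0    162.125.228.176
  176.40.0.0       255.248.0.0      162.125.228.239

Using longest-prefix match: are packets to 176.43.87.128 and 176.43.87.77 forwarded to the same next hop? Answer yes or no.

yes

176.43.87.128: longest match 176.43.86.0/23 -> 162.125.228.205
176.43.87.77: longest match 176.43.86.0/23 -> 162.125.228.205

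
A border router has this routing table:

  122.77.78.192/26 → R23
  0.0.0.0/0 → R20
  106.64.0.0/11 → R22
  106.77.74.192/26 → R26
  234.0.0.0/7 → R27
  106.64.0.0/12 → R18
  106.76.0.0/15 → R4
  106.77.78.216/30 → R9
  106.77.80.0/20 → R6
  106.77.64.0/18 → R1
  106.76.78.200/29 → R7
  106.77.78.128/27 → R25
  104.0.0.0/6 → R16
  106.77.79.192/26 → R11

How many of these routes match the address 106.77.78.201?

Prefixes containing 106.77.78.201:
  0.0.0.0/0 (default, matches everything)
  104.0.0.0/6 (104.0.0.0 - 107.255.255.255)
  106.64.0.0/11 (106.64.0.0 - 106.95.255.255)
  106.64.0.0/12 (106.64.0.0 - 106.79.255.255)
  106.76.0.0/15 (106.76.0.0 - 106.77.255.255)
  106.77.64.0/18 (106.77.64.0 - 106.77.127.255)
Total matching entries: 6.

6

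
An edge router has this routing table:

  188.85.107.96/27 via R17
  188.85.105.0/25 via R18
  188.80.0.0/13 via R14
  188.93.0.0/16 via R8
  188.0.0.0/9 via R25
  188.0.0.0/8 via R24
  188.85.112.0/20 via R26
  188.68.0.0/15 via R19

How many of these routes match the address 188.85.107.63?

Prefixes containing 188.85.107.63:
  188.0.0.0/8 (188.0.0.0 - 188.255.255.255)
  188.0.0.0/9 (188.0.0.0 - 188.127.255.255)
  188.80.0.0/13 (188.80.0.0 - 188.87.255.255)
Total matching entries: 3.

3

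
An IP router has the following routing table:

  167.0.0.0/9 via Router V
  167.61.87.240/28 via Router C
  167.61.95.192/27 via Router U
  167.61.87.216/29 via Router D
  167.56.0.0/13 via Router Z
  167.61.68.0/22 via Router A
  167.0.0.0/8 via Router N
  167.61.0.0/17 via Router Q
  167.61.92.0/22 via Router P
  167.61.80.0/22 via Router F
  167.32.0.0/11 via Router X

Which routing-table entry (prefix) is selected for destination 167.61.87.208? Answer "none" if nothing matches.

Entries matching 167.61.87.208:
  167.0.0.0/8 (167.0.0.0 - 167.255.255.255)
  167.0.0.0/9 (167.0.0.0 - 167.127.255.255)
  167.32.0.0/11 (167.32.0.0 - 167.63.255.255)
  167.56.0.0/13 (167.56.0.0 - 167.63.255.255)
  167.61.0.0/17 (167.61.0.0 - 167.61.127.255)
Most specific is 167.61.0.0/17.

167.61.0.0/17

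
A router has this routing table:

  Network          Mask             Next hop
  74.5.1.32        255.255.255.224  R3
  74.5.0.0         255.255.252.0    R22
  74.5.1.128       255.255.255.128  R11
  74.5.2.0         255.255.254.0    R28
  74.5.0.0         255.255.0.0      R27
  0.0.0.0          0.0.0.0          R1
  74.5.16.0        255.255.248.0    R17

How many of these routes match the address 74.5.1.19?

Prefixes containing 74.5.1.19:
  0.0.0.0/0 (default, matches everything)
  74.5.0.0/16 (74.5.0.0 - 74.5.255.255)
  74.5.0.0/22 (74.5.0.0 - 74.5.3.255)
Total matching entries: 3.

3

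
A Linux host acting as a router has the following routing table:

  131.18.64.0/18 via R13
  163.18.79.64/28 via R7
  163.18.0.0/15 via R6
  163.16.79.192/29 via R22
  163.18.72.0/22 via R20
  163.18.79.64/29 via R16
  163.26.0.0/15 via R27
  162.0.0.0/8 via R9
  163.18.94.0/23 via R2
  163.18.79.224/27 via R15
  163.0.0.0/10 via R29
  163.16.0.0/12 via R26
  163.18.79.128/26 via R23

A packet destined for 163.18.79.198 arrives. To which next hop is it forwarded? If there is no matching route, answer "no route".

R6

Routes whose prefix contains 163.18.79.198:
  163.0.0.0/10 (163.0.0.0 - 163.63.255.255) -> R29
  163.16.0.0/12 (163.16.0.0 - 163.31.255.255) -> R26
  163.18.0.0/15 (163.18.0.0 - 163.19.255.255) -> R6
More-specific entries that do NOT match:
  163.16.79.192/29 (163.16.79.192 - 163.16.79.199) does not contain 163.18.79.198
  163.18.79.64/29 (163.18.79.64 - 163.18.79.71) does not contain 163.18.79.198
  163.18.79.64/28 (163.18.79.64 - 163.18.79.79) does not contain 163.18.79.198
  163.18.79.224/27 (163.18.79.224 - 163.18.79.255) does not contain 163.18.79.198
  163.18.79.128/26 (163.18.79.128 - 163.18.79.191) does not contain 163.18.79.198
  163.18.94.0/23 (163.18.94.0 - 163.18.95.255) does not contain 163.18.79.198
  163.18.72.0/22 (163.18.72.0 - 163.18.75.255) does not contain 163.18.79.198
  131.18.64.0/18 (131.18.64.0 - 131.18.127.255) does not contain 163.18.79.198
Longest matching prefix is /15 -> next hop R6.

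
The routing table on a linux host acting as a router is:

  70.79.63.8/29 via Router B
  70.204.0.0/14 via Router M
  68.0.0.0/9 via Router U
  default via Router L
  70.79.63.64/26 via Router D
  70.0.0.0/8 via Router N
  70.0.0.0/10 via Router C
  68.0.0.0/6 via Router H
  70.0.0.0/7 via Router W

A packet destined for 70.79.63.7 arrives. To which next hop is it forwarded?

Router N

Routes whose prefix contains 70.79.63.7:
  0.0.0.0/0 (default, matches everything) -> Router L
  68.0.0.0/6 (68.0.0.0 - 71.255.255.255) -> Router H
  70.0.0.0/7 (70.0.0.0 - 71.255.255.255) -> Router W
  70.0.0.0/8 (70.0.0.0 - 70.255.255.255) -> Router N
More-specific entries that do NOT match:
  70.79.63.8/29 (70.79.63.8 - 70.79.63.15) does not contain 70.79.63.7
  70.79.63.64/26 (70.79.63.64 - 70.79.63.127) does not contain 70.79.63.7
  70.204.0.0/14 (70.204.0.0 - 70.207.255.255) does not contain 70.79.63.7
  70.0.0.0/10 (70.0.0.0 - 70.63.255.255) does not contain 70.79.63.7
  68.0.0.0/9 (68.0.0.0 - 68.127.255.255) does not contain 70.79.63.7
Longest matching prefix is /8 -> next hop Router N.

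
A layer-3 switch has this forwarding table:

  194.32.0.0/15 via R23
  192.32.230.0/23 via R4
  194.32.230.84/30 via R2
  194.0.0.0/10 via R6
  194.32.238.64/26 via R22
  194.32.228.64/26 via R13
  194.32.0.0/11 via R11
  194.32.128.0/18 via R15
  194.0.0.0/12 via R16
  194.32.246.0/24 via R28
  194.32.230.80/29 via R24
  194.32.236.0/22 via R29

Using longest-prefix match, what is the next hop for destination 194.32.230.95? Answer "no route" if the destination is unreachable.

R23

Routes whose prefix contains 194.32.230.95:
  194.0.0.0/10 (194.0.0.0 - 194.63.255.255) -> R6
  194.32.0.0/11 (194.32.0.0 - 194.63.255.255) -> R11
  194.32.0.0/15 (194.32.0.0 - 194.33.255.255) -> R23
More-specific entries that do NOT match:
  194.32.230.84/30 (194.32.230.84 - 194.32.230.87) does not contain 194.32.230.95
  194.32.230.80/29 (194.32.230.80 - 194.32.230.87) does not contain 194.32.230.95
  194.32.238.64/26 (194.32.238.64 - 194.32.238.127) does not contain 194.32.230.95
  194.32.228.64/26 (194.32.228.64 - 194.32.228.127) does not contain 194.32.230.95
  194.32.246.0/24 (194.32.246.0 - 194.32.246.255) does not contain 194.32.230.95
  192.32.230.0/23 (192.32.230.0 - 192.32.231.255) does not contain 194.32.230.95
  194.32.236.0/22 (194.32.236.0 - 194.32.239.255) does not contain 194.32.230.95
  194.32.128.0/18 (194.32.128.0 - 194.32.191.255) does not contain 194.32.230.95
Longest matching prefix is /15 -> next hop R23.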